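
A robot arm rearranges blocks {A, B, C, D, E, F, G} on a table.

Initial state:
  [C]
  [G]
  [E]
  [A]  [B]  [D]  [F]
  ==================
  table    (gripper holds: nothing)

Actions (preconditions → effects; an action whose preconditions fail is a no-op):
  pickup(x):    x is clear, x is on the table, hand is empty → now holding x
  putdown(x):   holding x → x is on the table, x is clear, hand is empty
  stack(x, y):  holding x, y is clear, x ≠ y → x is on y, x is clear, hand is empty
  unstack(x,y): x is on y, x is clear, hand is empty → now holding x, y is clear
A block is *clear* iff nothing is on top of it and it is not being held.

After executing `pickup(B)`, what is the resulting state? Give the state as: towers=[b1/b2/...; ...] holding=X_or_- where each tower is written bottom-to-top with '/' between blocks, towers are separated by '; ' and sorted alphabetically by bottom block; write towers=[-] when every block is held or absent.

before: towers=[A/E/G/C; B; D; F] holding=-
pre[pickup(B)]: clear(B) ok, ontable(B) ok, handempty ok
all met → apply pickup(B)
after:  towers=[A/E/G/C; D; F] holding=B

towers=[A/E/G/C; D; F] holding=B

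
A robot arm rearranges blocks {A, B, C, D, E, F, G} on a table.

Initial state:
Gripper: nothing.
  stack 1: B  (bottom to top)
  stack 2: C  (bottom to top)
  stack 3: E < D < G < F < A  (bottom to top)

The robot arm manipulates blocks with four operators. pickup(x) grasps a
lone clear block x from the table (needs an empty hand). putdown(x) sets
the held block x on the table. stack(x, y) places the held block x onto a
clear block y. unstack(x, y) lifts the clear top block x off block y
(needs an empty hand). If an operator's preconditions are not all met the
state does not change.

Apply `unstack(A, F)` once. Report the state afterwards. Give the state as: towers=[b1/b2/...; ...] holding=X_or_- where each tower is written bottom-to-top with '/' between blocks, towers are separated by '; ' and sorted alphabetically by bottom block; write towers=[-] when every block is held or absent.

towers=[B; C; E/D/G/F] holding=A

before: towers=[B; C; E/D/G/F/A] holding=-
pre[unstack(A, F)]: on(A,F) yes, clear(A) yes, handempty yes
all met → apply unstack(A, F)
after:  towers=[B; C; E/D/G/F] holding=A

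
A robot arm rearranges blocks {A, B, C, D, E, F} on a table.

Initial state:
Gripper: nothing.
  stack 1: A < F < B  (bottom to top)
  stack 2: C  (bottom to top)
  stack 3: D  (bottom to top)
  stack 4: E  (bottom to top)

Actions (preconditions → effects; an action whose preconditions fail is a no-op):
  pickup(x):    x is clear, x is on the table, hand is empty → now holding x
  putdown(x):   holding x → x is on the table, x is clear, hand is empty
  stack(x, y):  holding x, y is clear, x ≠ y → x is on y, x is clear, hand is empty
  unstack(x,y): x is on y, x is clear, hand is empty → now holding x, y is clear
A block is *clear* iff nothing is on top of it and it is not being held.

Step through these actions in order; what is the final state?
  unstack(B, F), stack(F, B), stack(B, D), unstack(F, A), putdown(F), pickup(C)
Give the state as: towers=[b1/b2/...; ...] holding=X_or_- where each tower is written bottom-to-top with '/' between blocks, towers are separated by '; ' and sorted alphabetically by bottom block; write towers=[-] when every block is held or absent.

towers=[A; D/B; E; F] holding=C

step 1 (unstack(B, F)): towers=[A/F; C; D; E] holding=B
step 2 (stack(F, B)) [no-op]: towers=[A/F; C; D; E] holding=B
step 3 (stack(B, D)): towers=[A/F; C; D/B; E] holding=-
step 4 (unstack(F, A)): towers=[A; C; D/B; E] holding=F
step 5 (putdown(F)): towers=[A; C; D/B; E; F] holding=-
step 6 (pickup(C)): towers=[A; D/B; E; F] holding=C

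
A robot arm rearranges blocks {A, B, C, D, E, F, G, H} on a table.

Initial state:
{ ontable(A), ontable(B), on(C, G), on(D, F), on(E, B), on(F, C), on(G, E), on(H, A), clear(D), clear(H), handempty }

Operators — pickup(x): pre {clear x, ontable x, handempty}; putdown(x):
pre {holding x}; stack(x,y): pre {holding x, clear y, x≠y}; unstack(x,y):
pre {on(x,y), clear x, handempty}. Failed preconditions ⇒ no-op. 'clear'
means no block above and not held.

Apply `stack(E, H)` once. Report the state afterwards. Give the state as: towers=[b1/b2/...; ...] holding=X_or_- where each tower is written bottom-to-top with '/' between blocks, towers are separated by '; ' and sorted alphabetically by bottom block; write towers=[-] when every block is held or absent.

before: towers=[A/H; B/E/G/C/F/D] holding=-
pre[stack(E, H)]: holding(E) no, clear(H) yes, E≠H yes
holding(E) unmet → stack(E, H) is a no-op
after:  towers=[A/H; B/E/G/C/F/D] holding=-

towers=[A/H; B/E/G/C/F/D] holding=-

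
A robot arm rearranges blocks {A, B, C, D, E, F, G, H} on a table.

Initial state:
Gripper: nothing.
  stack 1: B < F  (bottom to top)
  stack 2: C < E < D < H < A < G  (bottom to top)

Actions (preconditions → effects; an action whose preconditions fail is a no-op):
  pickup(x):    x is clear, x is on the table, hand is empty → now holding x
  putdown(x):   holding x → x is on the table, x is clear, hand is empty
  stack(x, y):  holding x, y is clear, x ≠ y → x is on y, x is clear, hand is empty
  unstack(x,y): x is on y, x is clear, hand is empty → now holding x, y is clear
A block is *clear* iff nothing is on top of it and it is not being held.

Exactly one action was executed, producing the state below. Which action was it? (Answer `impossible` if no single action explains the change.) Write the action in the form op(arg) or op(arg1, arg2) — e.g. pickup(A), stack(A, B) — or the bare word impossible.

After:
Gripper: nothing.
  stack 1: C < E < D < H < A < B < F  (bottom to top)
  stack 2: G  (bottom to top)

target: towers=[C/E/D/H/A/B/F; G] holding=-
     unstack(G, A) → towers=[B/F; C/E/D/H/A] holding=G
     unstack(F, B) → towers=[B; C/E/D/H/A/G] holding=F
none of the 2 applicable actions match → impossible

impossible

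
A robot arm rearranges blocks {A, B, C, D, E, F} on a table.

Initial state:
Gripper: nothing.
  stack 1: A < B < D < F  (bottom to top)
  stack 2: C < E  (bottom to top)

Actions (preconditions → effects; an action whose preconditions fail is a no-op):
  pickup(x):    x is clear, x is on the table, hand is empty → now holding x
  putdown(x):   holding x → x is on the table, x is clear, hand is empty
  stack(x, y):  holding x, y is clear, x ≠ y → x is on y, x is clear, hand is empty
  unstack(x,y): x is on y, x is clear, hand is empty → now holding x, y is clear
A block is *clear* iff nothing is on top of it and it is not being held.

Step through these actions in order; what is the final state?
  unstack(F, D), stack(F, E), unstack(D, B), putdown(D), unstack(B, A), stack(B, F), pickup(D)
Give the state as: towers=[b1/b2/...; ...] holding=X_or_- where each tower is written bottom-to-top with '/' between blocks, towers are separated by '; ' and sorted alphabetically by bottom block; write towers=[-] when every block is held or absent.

step 1 (unstack(F, D)): towers=[A/B/D; C/E] holding=F
step 2 (stack(F, E)): towers=[A/B/D; C/E/F] holding=-
step 3 (unstack(D, B)): towers=[A/B; C/E/F] holding=D
step 4 (putdown(D)): towers=[A/B; C/E/F; D] holding=-
step 5 (unstack(B, A)): towers=[A; C/E/F; D] holding=B
step 6 (stack(B, F)): towers=[A; C/E/F/B; D] holding=-
step 7 (pickup(D)): towers=[A; C/E/F/B] holding=D

towers=[A; C/E/F/B] holding=D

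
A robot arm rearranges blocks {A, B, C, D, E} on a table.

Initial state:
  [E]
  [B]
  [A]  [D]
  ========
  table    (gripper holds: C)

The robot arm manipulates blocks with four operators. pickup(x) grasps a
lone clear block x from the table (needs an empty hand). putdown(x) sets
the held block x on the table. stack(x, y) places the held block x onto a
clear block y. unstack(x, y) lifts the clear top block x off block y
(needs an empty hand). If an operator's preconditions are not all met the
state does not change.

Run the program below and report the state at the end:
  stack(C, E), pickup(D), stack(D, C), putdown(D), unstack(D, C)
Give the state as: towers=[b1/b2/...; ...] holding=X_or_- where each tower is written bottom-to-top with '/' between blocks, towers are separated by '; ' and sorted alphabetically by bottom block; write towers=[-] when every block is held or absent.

towers=[A/B/E/C] holding=D

step 1 (stack(C, E)): towers=[A/B/E/C; D] holding=-
step 2 (pickup(D)): towers=[A/B/E/C] holding=D
step 3 (stack(D, C)): towers=[A/B/E/C/D] holding=-
step 4 (putdown(D)) [no-op]: towers=[A/B/E/C/D] holding=-
step 5 (unstack(D, C)): towers=[A/B/E/C] holding=D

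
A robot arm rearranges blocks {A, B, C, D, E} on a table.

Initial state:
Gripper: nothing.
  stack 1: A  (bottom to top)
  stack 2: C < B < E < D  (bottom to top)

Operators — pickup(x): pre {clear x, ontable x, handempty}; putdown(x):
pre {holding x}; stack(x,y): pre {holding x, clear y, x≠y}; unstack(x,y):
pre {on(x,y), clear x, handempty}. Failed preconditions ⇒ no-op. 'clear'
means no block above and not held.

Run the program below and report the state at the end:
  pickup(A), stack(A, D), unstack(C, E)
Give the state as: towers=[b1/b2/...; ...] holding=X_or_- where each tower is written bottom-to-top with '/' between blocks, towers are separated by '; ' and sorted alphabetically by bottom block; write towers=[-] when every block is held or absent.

towers=[C/B/E/D/A] holding=-

step 1 (pickup(A)): towers=[C/B/E/D] holding=A
step 2 (stack(A, D)): towers=[C/B/E/D/A] holding=-
step 3 (unstack(C, E)) [no-op]: towers=[C/B/E/D/A] holding=-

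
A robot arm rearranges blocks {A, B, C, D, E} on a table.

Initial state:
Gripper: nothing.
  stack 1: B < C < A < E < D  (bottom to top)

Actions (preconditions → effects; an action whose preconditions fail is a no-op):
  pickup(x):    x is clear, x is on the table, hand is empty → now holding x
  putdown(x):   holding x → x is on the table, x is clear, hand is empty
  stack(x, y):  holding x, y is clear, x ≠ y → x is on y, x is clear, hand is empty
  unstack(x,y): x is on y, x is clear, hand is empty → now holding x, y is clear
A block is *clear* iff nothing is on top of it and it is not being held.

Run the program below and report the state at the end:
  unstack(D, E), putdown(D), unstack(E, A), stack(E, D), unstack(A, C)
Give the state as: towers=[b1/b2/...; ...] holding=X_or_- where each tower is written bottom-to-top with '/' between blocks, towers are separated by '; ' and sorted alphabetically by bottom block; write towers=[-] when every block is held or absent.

towers=[B/C; D/E] holding=A

step 1 (unstack(D, E)): towers=[B/C/A/E] holding=D
step 2 (putdown(D)): towers=[B/C/A/E; D] holding=-
step 3 (unstack(E, A)): towers=[B/C/A; D] holding=E
step 4 (stack(E, D)): towers=[B/C/A; D/E] holding=-
step 5 (unstack(A, C)): towers=[B/C; D/E] holding=A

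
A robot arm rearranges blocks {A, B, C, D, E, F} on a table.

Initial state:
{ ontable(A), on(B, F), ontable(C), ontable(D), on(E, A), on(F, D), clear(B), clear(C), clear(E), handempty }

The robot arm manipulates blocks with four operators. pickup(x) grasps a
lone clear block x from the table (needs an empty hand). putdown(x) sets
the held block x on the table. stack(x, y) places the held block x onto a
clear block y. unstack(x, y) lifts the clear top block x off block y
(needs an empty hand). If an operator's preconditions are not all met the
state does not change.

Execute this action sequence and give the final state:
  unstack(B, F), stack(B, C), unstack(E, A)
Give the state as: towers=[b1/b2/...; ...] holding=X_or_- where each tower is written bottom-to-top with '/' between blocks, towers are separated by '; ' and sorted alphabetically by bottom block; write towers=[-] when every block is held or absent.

step 1 (unstack(B, F)): towers=[A/E; C; D/F] holding=B
step 2 (stack(B, C)): towers=[A/E; C/B; D/F] holding=-
step 3 (unstack(E, A)): towers=[A; C/B; D/F] holding=E

towers=[A; C/B; D/F] holding=E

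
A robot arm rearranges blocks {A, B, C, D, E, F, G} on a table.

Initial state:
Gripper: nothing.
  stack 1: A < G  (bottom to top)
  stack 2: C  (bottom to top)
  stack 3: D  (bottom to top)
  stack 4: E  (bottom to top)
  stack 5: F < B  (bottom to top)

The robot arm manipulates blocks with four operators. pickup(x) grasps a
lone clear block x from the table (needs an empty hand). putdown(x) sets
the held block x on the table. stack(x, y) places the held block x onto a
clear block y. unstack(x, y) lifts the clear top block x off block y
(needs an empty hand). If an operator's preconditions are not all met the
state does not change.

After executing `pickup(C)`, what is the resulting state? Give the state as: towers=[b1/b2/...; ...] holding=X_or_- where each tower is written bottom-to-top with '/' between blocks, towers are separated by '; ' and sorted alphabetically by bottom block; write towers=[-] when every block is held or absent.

before: towers=[A/G; C; D; E; F/B] holding=-
pre[pickup(C)]: clear(C) ok, ontable(C) ok, handempty ok
all met → apply pickup(C)
after:  towers=[A/G; D; E; F/B] holding=C

towers=[A/G; D; E; F/B] holding=C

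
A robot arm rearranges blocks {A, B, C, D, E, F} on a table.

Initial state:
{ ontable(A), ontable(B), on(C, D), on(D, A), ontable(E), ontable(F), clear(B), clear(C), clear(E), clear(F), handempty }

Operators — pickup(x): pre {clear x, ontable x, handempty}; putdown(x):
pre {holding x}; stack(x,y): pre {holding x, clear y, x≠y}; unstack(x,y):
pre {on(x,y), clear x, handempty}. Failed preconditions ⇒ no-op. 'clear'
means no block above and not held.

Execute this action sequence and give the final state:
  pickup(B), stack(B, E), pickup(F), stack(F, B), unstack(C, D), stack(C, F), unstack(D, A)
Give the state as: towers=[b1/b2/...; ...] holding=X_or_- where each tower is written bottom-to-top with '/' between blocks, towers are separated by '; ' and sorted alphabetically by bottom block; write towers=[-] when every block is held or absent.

towers=[A; E/B/F/C] holding=D

step 1 (pickup(B)): towers=[A/D/C; E; F] holding=B
step 2 (stack(B, E)): towers=[A/D/C; E/B; F] holding=-
step 3 (pickup(F)): towers=[A/D/C; E/B] holding=F
step 4 (stack(F, B)): towers=[A/D/C; E/B/F] holding=-
step 5 (unstack(C, D)): towers=[A/D; E/B/F] holding=C
step 6 (stack(C, F)): towers=[A/D; E/B/F/C] holding=-
step 7 (unstack(D, A)): towers=[A; E/B/F/C] holding=D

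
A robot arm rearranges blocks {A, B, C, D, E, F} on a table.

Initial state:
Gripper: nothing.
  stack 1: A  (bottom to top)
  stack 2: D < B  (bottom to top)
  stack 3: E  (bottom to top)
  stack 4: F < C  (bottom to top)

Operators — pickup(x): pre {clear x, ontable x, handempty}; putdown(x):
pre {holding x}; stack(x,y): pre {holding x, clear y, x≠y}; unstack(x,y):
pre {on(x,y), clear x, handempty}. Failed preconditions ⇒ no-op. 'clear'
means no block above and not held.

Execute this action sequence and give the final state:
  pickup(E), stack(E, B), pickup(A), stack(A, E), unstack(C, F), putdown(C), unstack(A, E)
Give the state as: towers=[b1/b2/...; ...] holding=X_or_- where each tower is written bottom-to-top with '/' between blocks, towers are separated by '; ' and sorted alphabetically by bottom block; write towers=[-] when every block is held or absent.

towers=[C; D/B/E; F] holding=A

step 1 (pickup(E)): towers=[A; D/B; F/C] holding=E
step 2 (stack(E, B)): towers=[A; D/B/E; F/C] holding=-
step 3 (pickup(A)): towers=[D/B/E; F/C] holding=A
step 4 (stack(A, E)): towers=[D/B/E/A; F/C] holding=-
step 5 (unstack(C, F)): towers=[D/B/E/A; F] holding=C
step 6 (putdown(C)): towers=[C; D/B/E/A; F] holding=-
step 7 (unstack(A, E)): towers=[C; D/B/E; F] holding=A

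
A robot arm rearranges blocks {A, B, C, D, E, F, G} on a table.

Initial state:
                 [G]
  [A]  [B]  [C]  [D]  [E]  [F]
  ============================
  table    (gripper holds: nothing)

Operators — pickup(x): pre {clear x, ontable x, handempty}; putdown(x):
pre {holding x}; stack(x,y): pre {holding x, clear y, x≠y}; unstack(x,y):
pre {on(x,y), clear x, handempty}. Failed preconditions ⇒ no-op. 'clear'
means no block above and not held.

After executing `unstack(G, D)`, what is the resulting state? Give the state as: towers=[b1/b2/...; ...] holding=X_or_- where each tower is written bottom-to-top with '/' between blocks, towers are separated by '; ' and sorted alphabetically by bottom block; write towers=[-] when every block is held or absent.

before: towers=[A; B; C; D/G; E; F] holding=-
pre[unstack(G, D)]: on(G,D) ✓, clear(G) ✓, handempty ✓
all met → apply unstack(G, D)
after:  towers=[A; B; C; D; E; F] holding=G

towers=[A; B; C; D; E; F] holding=G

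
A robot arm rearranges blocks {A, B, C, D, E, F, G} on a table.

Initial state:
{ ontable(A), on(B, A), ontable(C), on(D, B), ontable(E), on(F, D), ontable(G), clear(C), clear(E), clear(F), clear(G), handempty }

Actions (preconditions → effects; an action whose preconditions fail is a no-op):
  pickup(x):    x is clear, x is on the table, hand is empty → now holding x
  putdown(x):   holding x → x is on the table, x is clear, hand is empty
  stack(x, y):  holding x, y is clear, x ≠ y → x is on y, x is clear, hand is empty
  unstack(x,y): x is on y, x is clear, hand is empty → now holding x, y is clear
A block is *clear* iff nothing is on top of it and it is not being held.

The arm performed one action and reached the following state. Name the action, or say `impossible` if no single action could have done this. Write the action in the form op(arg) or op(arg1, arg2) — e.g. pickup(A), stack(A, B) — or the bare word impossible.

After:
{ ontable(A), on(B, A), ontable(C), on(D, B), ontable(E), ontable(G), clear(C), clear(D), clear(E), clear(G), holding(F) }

unstack(F, D)

target: towers=[A/B/D; C; E; G] holding=F
     unstack(F, D) → towers=[A/B/D; C; E; G] holding=F  ← match
         pickup(G) → towers=[A/B/D/F; C; E] holding=G
         pickup(E) → towers=[A/B/D/F; C; G] holding=E
         pickup(C) → towers=[A/B/D/F; E; G] holding=C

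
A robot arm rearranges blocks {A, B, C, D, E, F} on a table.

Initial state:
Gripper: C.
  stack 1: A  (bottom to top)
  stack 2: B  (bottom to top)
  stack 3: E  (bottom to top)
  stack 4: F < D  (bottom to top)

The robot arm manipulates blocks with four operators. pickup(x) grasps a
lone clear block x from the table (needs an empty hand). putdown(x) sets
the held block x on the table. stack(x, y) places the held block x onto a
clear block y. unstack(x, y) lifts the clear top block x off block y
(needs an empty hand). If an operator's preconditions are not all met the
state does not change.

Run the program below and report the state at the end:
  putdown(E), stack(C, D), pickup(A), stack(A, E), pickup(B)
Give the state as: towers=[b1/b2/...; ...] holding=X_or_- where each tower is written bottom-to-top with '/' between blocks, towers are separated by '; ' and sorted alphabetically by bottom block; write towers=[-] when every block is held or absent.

step 1 (putdown(E)) [no-op]: towers=[A; B; E; F/D] holding=C
step 2 (stack(C, D)): towers=[A; B; E; F/D/C] holding=-
step 3 (pickup(A)): towers=[B; E; F/D/C] holding=A
step 4 (stack(A, E)): towers=[B; E/A; F/D/C] holding=-
step 5 (pickup(B)): towers=[E/A; F/D/C] holding=B

towers=[E/A; F/D/C] holding=B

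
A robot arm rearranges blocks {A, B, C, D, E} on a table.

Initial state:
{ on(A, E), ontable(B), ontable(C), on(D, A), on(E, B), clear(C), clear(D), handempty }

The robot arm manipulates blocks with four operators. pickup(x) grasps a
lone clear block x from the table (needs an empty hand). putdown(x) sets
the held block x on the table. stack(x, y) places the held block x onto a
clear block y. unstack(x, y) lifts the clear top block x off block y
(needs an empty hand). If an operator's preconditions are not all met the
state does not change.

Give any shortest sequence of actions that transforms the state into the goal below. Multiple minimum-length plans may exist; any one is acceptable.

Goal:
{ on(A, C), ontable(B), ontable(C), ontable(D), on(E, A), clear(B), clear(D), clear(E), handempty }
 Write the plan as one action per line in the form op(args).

unstack(D, A)
putdown(D)
unstack(A, E)
stack(A, C)
unstack(E, B)
stack(E, A)

step 1 (unstack(D, A)): towers=[B/E/A; C] holding=D
step 2 (putdown(D)): towers=[B/E/A; C; D] holding=-
step 3 (unstack(A, E)): towers=[B/E; C; D] holding=A
step 4 (stack(A, C)): towers=[B/E; C/A; D] holding=-
step 5 (unstack(E, B)): towers=[B; C/A; D] holding=E
step 6 (stack(E, A)): towers=[B; C/A/E; D] holding=-
goal check: towers=[B; C/A/E; D] holding=- — reached (length 6, optimal by BFS)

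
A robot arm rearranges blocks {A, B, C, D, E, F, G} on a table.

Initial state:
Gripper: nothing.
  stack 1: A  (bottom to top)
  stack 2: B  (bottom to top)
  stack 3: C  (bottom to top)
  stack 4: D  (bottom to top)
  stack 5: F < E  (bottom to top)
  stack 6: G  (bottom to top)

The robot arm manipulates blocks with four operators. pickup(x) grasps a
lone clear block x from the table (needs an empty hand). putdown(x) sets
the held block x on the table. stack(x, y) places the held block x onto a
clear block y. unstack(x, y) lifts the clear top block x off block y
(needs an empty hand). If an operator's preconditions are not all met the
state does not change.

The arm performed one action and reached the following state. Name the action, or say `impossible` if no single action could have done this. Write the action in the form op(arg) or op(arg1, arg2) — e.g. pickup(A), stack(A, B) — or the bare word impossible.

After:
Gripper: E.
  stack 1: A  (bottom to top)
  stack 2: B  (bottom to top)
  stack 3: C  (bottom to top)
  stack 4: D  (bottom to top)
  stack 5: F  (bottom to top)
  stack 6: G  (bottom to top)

target: towers=[A; B; C; D; F; G] holding=E
         pickup(B) → towers=[A; C; D; F/E; G] holding=B
         pickup(G) → towers=[A; B; C; D; F/E] holding=G
         pickup(D) → towers=[A; B; C; F/E; G] holding=D
         pickup(A) → towers=[B; C; D; F/E; G] holding=A
     unstack(E, F) → towers=[A; B; C; D; F; G] holding=E  ← match
         pickup(C) → towers=[A; B; D; F/E; G] holding=C

unstack(E, F)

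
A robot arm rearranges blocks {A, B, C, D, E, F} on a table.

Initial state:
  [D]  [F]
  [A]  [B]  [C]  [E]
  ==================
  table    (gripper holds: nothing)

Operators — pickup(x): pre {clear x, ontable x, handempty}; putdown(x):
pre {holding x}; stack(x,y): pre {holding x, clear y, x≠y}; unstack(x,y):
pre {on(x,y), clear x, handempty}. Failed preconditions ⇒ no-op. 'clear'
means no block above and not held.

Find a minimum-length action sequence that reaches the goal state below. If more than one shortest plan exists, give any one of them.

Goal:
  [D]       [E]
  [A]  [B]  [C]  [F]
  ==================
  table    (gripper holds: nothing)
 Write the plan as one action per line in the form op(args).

unstack(F, B)
putdown(F)
pickup(E)
stack(E, C)

step 1 (unstack(F, B)): towers=[A/D; B; C; E] holding=F
step 2 (putdown(F)): towers=[A/D; B; C; E; F] holding=-
step 3 (pickup(E)): towers=[A/D; B; C; F] holding=E
step 4 (stack(E, C)): towers=[A/D; B; C/E; F] holding=-
goal check: towers=[A/D; B; C/E; F] holding=- — reached (length 4, optimal by BFS)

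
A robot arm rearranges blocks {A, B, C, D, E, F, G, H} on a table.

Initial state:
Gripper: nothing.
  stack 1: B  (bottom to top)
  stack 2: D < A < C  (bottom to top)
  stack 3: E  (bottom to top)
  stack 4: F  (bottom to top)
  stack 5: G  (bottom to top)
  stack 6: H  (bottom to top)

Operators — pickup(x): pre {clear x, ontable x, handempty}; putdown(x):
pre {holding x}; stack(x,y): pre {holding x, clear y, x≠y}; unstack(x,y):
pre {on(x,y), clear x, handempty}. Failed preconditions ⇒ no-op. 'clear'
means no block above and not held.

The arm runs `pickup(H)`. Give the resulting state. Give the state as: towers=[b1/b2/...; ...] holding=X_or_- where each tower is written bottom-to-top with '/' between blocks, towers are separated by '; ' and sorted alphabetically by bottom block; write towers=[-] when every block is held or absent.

towers=[B; D/A/C; E; F; G] holding=H

before: towers=[B; D/A/C; E; F; G; H] holding=-
pre[pickup(H)]: clear(H) ok, ontable(H) ok, handempty ok
all met → apply pickup(H)
after:  towers=[B; D/A/C; E; F; G] holding=H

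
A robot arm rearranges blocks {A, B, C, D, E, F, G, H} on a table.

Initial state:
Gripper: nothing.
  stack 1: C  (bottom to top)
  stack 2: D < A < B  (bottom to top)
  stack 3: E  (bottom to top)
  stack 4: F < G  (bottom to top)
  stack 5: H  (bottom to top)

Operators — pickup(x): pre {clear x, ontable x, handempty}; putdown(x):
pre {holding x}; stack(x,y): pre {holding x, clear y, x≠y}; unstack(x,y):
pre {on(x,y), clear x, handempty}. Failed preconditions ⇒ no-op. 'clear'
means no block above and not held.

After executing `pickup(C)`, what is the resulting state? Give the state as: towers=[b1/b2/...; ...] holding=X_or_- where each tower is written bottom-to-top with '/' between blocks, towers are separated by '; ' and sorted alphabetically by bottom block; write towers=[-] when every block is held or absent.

before: towers=[C; D/A/B; E; F/G; H] holding=-
pre[pickup(C)]: clear(C) yes, ontable(C) yes, handempty yes
all met → apply pickup(C)
after:  towers=[D/A/B; E; F/G; H] holding=C

towers=[D/A/B; E; F/G; H] holding=C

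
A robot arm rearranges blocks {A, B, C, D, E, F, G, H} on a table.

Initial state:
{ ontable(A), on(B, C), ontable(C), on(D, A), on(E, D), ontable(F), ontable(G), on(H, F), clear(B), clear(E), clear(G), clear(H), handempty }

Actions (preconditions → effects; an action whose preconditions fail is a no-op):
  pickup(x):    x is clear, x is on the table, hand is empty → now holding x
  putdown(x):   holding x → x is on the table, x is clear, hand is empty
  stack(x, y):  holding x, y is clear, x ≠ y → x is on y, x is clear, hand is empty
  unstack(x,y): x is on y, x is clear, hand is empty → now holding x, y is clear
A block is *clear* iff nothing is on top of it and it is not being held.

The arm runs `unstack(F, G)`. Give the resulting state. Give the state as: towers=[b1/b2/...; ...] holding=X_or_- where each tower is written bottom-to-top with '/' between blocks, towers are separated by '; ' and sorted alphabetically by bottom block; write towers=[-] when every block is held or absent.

towers=[A/D/E; C/B; F/H; G] holding=-

before: towers=[A/D/E; C/B; F/H; G] holding=-
pre[unstack(F, G)]: on(F,G) ✗, clear(F) ✗, handempty ✓
on(F,G), clear(F) unmet → unstack(F, G) is a no-op
after:  towers=[A/D/E; C/B; F/H; G] holding=-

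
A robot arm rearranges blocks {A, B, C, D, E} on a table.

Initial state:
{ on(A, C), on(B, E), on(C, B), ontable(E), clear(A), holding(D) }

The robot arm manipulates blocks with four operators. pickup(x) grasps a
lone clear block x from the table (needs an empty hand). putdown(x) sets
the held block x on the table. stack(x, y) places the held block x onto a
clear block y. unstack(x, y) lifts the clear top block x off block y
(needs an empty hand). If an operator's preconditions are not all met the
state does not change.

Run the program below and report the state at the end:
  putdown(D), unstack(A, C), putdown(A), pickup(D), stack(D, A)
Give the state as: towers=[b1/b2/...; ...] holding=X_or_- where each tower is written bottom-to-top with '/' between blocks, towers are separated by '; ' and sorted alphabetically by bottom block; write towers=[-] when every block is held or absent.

step 1 (putdown(D)): towers=[D; E/B/C/A] holding=-
step 2 (unstack(A, C)): towers=[D; E/B/C] holding=A
step 3 (putdown(A)): towers=[A; D; E/B/C] holding=-
step 4 (pickup(D)): towers=[A; E/B/C] holding=D
step 5 (stack(D, A)): towers=[A/D; E/B/C] holding=-

towers=[A/D; E/B/C] holding=-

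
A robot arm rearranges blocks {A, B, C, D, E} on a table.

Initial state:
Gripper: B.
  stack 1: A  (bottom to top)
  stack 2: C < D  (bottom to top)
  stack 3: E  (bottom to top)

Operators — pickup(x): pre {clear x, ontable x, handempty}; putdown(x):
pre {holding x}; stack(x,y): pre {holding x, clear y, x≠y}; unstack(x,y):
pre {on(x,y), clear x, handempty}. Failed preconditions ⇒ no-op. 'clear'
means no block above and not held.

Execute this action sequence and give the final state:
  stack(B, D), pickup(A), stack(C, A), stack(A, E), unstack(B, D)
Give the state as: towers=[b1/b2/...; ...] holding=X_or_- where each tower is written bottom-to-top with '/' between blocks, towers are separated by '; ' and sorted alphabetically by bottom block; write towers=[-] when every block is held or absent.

towers=[C/D; E/A] holding=B

step 1 (stack(B, D)): towers=[A; C/D/B; E] holding=-
step 2 (pickup(A)): towers=[C/D/B; E] holding=A
step 3 (stack(C, A)) [no-op]: towers=[C/D/B; E] holding=A
step 4 (stack(A, E)): towers=[C/D/B; E/A] holding=-
step 5 (unstack(B, D)): towers=[C/D; E/A] holding=B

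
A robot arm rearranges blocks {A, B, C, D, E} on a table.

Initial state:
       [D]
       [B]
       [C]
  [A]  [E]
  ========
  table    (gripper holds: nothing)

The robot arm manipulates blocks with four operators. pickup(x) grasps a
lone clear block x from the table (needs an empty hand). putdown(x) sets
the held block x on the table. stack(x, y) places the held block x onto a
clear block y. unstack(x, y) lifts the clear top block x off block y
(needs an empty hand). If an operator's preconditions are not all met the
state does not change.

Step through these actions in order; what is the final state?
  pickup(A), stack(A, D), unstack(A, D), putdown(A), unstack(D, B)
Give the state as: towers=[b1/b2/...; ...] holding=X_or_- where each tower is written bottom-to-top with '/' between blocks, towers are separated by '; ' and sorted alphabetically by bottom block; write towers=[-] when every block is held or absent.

towers=[A; E/C/B] holding=D

step 1 (pickup(A)): towers=[E/C/B/D] holding=A
step 2 (stack(A, D)): towers=[E/C/B/D/A] holding=-
step 3 (unstack(A, D)): towers=[E/C/B/D] holding=A
step 4 (putdown(A)): towers=[A; E/C/B/D] holding=-
step 5 (unstack(D, B)): towers=[A; E/C/B] holding=D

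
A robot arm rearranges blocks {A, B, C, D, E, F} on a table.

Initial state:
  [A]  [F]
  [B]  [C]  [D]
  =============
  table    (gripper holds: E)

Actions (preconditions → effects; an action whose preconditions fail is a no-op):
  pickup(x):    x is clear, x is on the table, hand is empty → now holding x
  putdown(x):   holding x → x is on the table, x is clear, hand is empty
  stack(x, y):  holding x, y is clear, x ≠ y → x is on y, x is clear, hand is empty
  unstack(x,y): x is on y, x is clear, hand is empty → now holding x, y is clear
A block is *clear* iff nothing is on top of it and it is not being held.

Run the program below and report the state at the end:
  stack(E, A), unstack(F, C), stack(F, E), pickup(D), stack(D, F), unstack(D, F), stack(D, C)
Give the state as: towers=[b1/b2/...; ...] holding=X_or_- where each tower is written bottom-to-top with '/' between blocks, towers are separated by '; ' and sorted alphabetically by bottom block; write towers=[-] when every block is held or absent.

towers=[B/A/E/F; C/D] holding=-

step 1 (stack(E, A)): towers=[B/A/E; C/F; D] holding=-
step 2 (unstack(F, C)): towers=[B/A/E; C; D] holding=F
step 3 (stack(F, E)): towers=[B/A/E/F; C; D] holding=-
step 4 (pickup(D)): towers=[B/A/E/F; C] holding=D
step 5 (stack(D, F)): towers=[B/A/E/F/D; C] holding=-
step 6 (unstack(D, F)): towers=[B/A/E/F; C] holding=D
step 7 (stack(D, C)): towers=[B/A/E/F; C/D] holding=-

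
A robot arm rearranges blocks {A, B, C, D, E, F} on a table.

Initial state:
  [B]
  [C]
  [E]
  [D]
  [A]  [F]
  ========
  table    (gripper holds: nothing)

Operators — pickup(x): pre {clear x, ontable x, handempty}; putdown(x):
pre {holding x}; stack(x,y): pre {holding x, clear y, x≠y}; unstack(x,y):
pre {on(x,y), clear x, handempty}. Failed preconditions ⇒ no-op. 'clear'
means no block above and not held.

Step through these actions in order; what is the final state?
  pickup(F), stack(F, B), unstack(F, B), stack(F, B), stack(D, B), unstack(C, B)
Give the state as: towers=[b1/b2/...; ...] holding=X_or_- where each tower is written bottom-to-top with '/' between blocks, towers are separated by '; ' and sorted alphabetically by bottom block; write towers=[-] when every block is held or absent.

step 1 (pickup(F)): towers=[A/D/E/C/B] holding=F
step 2 (stack(F, B)): towers=[A/D/E/C/B/F] holding=-
step 3 (unstack(F, B)): towers=[A/D/E/C/B] holding=F
step 4 (stack(F, B)): towers=[A/D/E/C/B/F] holding=-
step 5 (stack(D, B)) [no-op]: towers=[A/D/E/C/B/F] holding=-
step 6 (unstack(C, B)) [no-op]: towers=[A/D/E/C/B/F] holding=-

towers=[A/D/E/C/B/F] holding=-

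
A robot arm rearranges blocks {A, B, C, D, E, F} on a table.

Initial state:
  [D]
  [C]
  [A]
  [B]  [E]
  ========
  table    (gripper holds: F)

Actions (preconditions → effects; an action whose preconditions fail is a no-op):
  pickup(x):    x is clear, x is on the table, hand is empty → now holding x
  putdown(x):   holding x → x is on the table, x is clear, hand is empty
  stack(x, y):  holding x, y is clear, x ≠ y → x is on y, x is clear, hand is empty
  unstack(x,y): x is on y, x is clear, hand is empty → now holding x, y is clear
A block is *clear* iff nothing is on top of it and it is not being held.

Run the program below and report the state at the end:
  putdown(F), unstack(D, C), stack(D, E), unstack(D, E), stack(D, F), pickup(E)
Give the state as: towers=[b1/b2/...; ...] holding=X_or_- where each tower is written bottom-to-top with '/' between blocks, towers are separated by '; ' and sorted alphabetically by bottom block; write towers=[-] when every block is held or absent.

step 1 (putdown(F)): towers=[B/A/C/D; E; F] holding=-
step 2 (unstack(D, C)): towers=[B/A/C; E; F] holding=D
step 3 (stack(D, E)): towers=[B/A/C; E/D; F] holding=-
step 4 (unstack(D, E)): towers=[B/A/C; E; F] holding=D
step 5 (stack(D, F)): towers=[B/A/C; E; F/D] holding=-
step 6 (pickup(E)): towers=[B/A/C; F/D] holding=E

towers=[B/A/C; F/D] holding=E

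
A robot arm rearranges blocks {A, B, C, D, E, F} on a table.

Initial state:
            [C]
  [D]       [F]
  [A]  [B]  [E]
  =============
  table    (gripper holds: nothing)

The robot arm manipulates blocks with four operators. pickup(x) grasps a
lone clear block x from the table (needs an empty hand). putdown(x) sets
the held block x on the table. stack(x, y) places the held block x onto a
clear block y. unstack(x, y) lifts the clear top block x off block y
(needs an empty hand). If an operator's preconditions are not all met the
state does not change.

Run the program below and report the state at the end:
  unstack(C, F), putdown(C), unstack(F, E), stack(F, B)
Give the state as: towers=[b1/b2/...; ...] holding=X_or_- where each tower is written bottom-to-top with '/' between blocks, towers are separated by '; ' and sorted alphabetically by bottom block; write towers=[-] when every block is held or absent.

step 1 (unstack(C, F)): towers=[A/D; B; E/F] holding=C
step 2 (putdown(C)): towers=[A/D; B; C; E/F] holding=-
step 3 (unstack(F, E)): towers=[A/D; B; C; E] holding=F
step 4 (stack(F, B)): towers=[A/D; B/F; C; E] holding=-

towers=[A/D; B/F; C; E] holding=-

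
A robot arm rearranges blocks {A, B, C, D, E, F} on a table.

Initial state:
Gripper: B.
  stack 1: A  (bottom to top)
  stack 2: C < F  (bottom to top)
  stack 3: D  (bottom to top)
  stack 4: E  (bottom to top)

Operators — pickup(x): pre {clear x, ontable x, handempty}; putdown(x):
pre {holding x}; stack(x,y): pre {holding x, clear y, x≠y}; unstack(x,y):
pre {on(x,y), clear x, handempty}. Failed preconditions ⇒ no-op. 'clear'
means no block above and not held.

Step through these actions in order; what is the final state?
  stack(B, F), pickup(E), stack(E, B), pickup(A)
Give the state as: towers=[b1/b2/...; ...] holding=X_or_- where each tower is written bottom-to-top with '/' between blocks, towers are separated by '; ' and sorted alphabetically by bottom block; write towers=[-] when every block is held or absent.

towers=[C/F/B/E; D] holding=A

step 1 (stack(B, F)): towers=[A; C/F/B; D; E] holding=-
step 2 (pickup(E)): towers=[A; C/F/B; D] holding=E
step 3 (stack(E, B)): towers=[A; C/F/B/E; D] holding=-
step 4 (pickup(A)): towers=[C/F/B/E; D] holding=A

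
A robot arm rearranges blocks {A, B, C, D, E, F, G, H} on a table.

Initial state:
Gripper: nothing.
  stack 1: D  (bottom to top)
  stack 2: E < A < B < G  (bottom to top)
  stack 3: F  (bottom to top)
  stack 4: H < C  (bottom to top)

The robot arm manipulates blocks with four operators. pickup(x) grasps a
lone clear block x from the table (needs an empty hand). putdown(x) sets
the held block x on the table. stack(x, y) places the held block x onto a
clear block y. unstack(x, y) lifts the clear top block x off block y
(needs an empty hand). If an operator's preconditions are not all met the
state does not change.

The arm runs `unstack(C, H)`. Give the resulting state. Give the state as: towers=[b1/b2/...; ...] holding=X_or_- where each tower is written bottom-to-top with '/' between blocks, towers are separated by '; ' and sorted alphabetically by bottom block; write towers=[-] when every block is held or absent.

towers=[D; E/A/B/G; F; H] holding=C

before: towers=[D; E/A/B/G; F; H/C] holding=-
pre[unstack(C, H)]: on(C,H) ok, clear(C) ok, handempty ok
all met → apply unstack(C, H)
after:  towers=[D; E/A/B/G; F; H] holding=C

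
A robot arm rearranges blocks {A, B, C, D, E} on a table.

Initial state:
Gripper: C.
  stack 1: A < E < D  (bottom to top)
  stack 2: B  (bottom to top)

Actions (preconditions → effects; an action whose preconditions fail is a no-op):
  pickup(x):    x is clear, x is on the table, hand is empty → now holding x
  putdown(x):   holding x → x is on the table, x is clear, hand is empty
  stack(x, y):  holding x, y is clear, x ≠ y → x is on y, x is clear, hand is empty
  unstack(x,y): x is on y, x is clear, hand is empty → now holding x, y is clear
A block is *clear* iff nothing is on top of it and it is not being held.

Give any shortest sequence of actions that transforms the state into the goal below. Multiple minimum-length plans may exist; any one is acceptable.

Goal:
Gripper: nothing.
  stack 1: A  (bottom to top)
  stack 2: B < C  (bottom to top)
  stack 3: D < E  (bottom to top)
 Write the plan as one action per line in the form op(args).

stack(C, B)
unstack(D, E)
putdown(D)
unstack(E, A)
stack(E, D)

step 1 (stack(C, B)): towers=[A/E/D; B/C] holding=-
step 2 (unstack(D, E)): towers=[A/E; B/C] holding=D
step 3 (putdown(D)): towers=[A/E; B/C; D] holding=-
step 4 (unstack(E, A)): towers=[A; B/C; D] holding=E
step 5 (stack(E, D)): towers=[A; B/C; D/E] holding=-
goal check: towers=[A; B/C; D/E] holding=- — reached (length 5, optimal by BFS)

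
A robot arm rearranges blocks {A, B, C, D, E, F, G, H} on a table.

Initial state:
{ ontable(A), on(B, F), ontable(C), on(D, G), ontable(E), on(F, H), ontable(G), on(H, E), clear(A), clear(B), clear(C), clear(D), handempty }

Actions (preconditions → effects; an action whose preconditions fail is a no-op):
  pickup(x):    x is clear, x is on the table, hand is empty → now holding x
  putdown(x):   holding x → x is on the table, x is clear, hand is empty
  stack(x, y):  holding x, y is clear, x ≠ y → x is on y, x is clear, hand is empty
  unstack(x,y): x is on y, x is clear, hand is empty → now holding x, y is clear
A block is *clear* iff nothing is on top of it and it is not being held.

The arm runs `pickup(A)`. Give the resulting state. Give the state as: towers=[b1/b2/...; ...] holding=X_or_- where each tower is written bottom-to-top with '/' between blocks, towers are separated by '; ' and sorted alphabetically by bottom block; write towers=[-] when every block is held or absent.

before: towers=[A; C; E/H/F/B; G/D] holding=-
pre[pickup(A)]: clear(A) ok, ontable(A) ok, handempty ok
all met → apply pickup(A)
after:  towers=[C; E/H/F/B; G/D] holding=A

towers=[C; E/H/F/B; G/D] holding=A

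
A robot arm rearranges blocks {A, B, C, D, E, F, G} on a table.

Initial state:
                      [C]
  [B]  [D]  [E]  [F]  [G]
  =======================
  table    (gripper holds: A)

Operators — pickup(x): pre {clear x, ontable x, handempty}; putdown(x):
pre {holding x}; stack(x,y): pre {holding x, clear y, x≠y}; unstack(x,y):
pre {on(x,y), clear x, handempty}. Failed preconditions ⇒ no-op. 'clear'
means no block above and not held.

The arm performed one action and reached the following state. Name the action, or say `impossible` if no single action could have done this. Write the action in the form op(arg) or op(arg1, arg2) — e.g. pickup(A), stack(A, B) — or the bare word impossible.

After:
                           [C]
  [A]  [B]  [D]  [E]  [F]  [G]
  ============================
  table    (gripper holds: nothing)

putdown(A)

target: towers=[A; B; D; E; F; G/C] holding=-
        putdown(A) → towers=[A; B; D; E; F; G/C] holding=-  ← match
       stack(A, B) → towers=[B/A; D; E; F; G/C] holding=-
       stack(A, F) → towers=[B; D; E; F/A; G/C] holding=-
       stack(A, D) → towers=[B; D/A; E; F; G/C] holding=-
       stack(A, E) → towers=[B; D; E/A; F; G/C] holding=-
       stack(A, C) → towers=[B; D; E; F; G/C/A] holding=-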